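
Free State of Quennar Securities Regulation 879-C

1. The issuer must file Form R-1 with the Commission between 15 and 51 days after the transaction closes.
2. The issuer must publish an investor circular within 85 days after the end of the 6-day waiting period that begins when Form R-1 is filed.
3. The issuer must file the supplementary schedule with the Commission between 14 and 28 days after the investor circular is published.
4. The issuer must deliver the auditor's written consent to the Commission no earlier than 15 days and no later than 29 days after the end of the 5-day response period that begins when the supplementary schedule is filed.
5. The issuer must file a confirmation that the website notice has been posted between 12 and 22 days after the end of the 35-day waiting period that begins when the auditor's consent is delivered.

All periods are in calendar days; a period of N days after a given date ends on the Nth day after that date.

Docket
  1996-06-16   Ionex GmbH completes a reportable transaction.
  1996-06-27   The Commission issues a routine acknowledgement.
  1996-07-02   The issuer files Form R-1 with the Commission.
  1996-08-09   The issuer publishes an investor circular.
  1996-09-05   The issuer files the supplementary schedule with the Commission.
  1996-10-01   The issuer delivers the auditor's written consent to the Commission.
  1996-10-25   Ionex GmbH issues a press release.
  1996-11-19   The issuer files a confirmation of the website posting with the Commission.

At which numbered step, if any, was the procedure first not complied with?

None — every step was satisfied

Step 1 — 15 and 51 days from 1996-06-16 (when the transaction closes) are 1996-07-01 and 1996-08-06 respectively; done 1996-07-02 — within the window.
Step 2 — counting 85 days from 1996-07-08 (end of the 6-day waiting period, which began when Form R-1 is filed on 1996-07-02) gives a deadline of 1996-10-01; done 1996-08-09 — timely.
Step 3 — 14 and 28 days from 1996-08-09 (when the investor circular is published) are 1996-08-23 and 1996-09-06 respectively; done 1996-09-05, which is between those dates.
Step 4 — 15 and 29 days from 1996-09-10 (end of the 5-day response period, which began when the supplementary schedule is filed on 1996-09-05) are 1996-09-25 and 1996-10-09 respectively; 1996-10-01 falls inside that range.
Step 5 — 12 and 22 days from 1996-11-05 (end of the 35-day waiting period, which began when the auditor's consent is delivered on 1996-10-01) are 1996-11-17 and 1996-11-27 respectively; 1996-11-19 falls inside that range.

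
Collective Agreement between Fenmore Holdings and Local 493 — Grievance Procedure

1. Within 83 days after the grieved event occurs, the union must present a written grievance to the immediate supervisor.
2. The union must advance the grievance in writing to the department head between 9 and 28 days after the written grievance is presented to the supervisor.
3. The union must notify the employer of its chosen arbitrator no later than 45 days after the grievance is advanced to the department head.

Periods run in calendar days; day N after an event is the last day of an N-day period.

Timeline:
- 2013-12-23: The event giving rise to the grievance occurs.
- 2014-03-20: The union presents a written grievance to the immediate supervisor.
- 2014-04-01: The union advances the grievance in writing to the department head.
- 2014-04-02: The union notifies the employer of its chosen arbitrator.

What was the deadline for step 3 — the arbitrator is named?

Step 3 runs from 2014-04-01, when the grievance is advanced to the department head. 45 days after 2014-04-01 is 2014-05-16.

2014-05-16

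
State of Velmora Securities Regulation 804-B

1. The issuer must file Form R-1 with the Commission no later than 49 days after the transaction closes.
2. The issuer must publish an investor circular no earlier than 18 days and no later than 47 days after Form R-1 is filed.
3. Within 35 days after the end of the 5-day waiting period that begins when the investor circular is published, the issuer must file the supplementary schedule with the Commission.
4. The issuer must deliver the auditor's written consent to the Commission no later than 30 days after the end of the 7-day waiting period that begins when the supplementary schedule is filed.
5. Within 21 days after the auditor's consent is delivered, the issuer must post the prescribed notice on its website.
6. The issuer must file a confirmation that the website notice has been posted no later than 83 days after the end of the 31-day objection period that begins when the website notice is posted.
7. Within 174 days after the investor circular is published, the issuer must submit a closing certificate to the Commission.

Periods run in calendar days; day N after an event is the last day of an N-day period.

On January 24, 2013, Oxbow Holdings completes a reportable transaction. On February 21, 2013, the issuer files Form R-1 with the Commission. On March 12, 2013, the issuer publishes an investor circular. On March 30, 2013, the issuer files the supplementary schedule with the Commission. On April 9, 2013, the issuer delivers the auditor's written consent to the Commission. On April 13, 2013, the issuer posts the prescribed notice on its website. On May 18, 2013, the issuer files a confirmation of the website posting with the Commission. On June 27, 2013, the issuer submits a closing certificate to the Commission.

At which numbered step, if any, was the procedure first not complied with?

None — every step was satisfied

Step 1 — counting 49 days from January 24, 2013 (when the transaction closes) gives a deadline of March 14, 2013; February 21, 2013 is within that limit.
Step 2 — 18 and 47 days from February 21, 2013 (when Form R-1 is filed) are March 11, 2013 and April 9, 2013 respectively; done March 12, 2013, which is between those dates.
Step 3 — counting 35 days from March 17, 2013 (end of the 5-day waiting period, which began when the investor circular is published on March 12, 2013) gives a deadline of April 21, 2013; March 30, 2013 is within that limit.
Step 4 — counting 30 days from April 6, 2013 (end of the 7-day waiting period, which began when the supplementary schedule is filed on March 30, 2013) gives a deadline of May 6, 2013; completed April 9, 2013, before the deadline.
Step 5 — counting 21 days from April 9, 2013 (when the auditor's consent is delivered) gives a deadline of April 30, 2013; completed April 13, 2013, before the deadline.
Step 6 — counting 83 days from May 14, 2013 (end of the 31-day objection period, which began when the website notice is posted on April 13, 2013) gives a deadline of August 5, 2013; completed May 18, 2013, before the deadline.
Step 7 — counting 174 days from March 12, 2013 (when the investor circular is published) gives a deadline of September 2, 2013; done June 27, 2013 — timely.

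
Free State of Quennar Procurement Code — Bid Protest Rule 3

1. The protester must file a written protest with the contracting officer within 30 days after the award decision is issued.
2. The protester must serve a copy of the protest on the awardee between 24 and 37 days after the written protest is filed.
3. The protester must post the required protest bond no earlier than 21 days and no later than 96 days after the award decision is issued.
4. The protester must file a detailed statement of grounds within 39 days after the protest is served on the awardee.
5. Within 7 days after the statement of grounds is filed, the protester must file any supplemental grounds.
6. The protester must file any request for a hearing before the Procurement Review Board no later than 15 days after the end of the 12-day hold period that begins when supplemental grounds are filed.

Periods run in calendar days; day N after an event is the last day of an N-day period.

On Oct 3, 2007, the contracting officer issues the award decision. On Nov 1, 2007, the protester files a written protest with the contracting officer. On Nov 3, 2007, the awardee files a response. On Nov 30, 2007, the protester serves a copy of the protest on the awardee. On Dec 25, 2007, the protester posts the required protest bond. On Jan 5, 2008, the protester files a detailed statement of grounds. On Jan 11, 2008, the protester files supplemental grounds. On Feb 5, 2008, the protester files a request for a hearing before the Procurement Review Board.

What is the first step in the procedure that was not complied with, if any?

None — every step was satisfied

Step 1 — counting 30 days from Oct 3, 2007 (when the award decision is issued) gives a deadline of Nov 2, 2007; done Nov 1, 2007 — timely.
Step 2 — 24 and 37 days from Nov 1, 2007 (when the written protest is filed) are Nov 25, 2007 and Dec 8, 2007 respectively; done Nov 30, 2007, which is between those dates.
Step 3 — 21 and 96 days from Oct 3, 2007 (when the award decision is issued) are Oct 24, 2007 and Jan 7, 2008 respectively; done Dec 25, 2007, which is between those dates.
Step 4 — counting 39 days from Nov 30, 2007 (when the protest is served on the awardee) gives a deadline of Jan 8, 2008; Jan 5, 2008 is within that limit.
Step 5 — counting 7 days from Jan 5, 2008 (when the statement of grounds is filed) gives a deadline of Jan 12, 2008; done Jan 11, 2008 — timely.
Step 6 — counting 15 days from Jan 23, 2008 (end of the 12-day hold period, which began when supplemental grounds are filed on Jan 11, 2008) gives a deadline of Feb 7, 2008; Feb 5, 2008 is within that limit.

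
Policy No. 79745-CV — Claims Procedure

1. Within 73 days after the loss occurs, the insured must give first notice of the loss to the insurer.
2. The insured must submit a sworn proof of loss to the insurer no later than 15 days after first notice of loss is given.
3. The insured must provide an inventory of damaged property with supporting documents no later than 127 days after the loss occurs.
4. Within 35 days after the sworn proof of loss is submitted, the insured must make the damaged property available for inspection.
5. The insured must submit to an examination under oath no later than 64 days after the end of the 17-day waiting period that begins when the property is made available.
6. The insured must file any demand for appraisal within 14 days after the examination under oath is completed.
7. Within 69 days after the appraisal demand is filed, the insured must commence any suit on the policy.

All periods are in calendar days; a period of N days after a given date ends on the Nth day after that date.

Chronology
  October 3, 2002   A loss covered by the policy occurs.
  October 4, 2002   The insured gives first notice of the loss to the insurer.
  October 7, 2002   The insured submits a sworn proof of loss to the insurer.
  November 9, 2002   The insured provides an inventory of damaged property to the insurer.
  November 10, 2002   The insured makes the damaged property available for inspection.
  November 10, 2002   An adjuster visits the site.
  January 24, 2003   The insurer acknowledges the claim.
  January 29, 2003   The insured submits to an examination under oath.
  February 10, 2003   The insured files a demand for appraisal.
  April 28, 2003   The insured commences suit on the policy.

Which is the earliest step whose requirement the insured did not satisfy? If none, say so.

(1) due by October 3, 2002 + 73 days = December 15, 2002; completed October 4, 2002, before the deadline.
(2) due by October 4, 2002 + 15 days = October 19, 2002; done October 7, 2002 — timely.
(3) due by October 3, 2002 + 127 days = February 7, 2003; done November 9, 2002 — timely.
(4) due by October 7, 2002 + 35 days = November 11, 2002; November 10, 2002 is within that limit.
(5) due by November 27, 2002 + 64 days = January 30, 2003; January 29, 2003 is within that limit.
(6) due by January 29, 2003 + 14 days = February 12, 2003; February 10, 2003 is within that limit.
(7) due by February 10, 2003 + 69 days = April 20, 2003; done April 28, 2003 — 8 days late.

Step 7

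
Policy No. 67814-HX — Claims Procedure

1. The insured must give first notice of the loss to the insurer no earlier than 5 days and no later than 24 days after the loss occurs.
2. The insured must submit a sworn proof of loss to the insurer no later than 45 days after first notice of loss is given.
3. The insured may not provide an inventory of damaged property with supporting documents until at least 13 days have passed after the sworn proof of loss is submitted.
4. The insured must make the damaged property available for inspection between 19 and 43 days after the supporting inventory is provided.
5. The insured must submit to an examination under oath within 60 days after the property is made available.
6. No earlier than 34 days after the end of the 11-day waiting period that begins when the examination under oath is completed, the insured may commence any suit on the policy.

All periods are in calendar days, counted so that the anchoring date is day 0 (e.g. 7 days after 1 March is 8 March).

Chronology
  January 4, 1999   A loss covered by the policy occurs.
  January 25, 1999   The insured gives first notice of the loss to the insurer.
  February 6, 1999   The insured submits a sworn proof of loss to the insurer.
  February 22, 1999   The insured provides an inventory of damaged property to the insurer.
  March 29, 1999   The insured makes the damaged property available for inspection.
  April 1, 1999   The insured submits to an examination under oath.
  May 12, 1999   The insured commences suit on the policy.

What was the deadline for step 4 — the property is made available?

Step 4 runs from February 22, 1999, when the supporting inventory is provided. The window is 19–43 days after February 22, 1999; it closes on April 6, 1999.

April 6, 1999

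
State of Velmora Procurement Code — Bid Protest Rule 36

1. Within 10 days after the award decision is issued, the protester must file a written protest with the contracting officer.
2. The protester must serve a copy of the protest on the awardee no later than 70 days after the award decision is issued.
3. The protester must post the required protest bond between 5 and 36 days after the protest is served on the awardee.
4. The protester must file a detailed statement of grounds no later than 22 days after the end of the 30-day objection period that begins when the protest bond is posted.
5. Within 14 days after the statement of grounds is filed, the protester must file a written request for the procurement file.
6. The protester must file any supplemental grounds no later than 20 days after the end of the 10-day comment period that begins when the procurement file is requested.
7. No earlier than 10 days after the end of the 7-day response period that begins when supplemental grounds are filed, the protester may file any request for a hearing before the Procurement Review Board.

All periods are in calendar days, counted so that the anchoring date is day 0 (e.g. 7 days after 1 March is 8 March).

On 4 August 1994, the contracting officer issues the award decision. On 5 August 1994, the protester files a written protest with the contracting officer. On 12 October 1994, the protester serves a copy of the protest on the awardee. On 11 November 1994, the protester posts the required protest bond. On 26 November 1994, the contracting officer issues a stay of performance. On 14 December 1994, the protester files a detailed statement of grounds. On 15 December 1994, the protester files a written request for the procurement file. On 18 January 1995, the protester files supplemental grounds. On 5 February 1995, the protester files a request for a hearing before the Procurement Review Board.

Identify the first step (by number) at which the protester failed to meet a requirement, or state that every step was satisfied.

(1) due by 4 August 1994 + 10 days = 14 August 1994; completed 5 August 1994, before the deadline.
(2) due by 4 August 1994 + 70 days = 13 October 1994; done 12 October 1994 — timely.
(3) the permitted window runs from 12 October 1994 + 5 = 17 October 1994 to 12 October 1994 + 36 = 17 November 1994; done 11 November 1994 — within the window.
(4) due by 11 December 1994 + 22 days = 2 January 1995; 14 December 1994 is within that limit.
(5) due by 14 December 1994 + 14 days = 28 December 1994; completed 15 December 1994, before the deadline.
(6) due by 25 December 1994 + 20 days = 14 January 1995; 18 January 1995 misses that deadline by 4 days.

Step 6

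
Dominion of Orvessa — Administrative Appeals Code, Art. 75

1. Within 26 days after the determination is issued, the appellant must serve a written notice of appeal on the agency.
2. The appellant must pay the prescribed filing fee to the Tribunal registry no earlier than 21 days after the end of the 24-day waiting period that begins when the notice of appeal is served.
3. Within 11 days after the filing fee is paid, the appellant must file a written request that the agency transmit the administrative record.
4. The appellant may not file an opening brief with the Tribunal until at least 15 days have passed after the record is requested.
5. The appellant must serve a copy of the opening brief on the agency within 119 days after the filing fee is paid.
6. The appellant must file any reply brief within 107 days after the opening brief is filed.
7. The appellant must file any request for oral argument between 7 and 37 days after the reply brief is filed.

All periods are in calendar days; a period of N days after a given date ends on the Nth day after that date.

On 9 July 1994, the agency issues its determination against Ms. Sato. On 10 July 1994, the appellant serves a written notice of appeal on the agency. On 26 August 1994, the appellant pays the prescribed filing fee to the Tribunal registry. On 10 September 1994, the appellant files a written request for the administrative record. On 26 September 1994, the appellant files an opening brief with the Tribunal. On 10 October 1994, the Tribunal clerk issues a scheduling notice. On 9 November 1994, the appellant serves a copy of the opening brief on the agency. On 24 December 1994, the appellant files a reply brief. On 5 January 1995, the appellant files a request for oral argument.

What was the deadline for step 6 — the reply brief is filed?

Step 6 runs from 26 September 1994, when the opening brief is filed. 107 days after 26 September 1994 is 11 January 1995.

11 January 1995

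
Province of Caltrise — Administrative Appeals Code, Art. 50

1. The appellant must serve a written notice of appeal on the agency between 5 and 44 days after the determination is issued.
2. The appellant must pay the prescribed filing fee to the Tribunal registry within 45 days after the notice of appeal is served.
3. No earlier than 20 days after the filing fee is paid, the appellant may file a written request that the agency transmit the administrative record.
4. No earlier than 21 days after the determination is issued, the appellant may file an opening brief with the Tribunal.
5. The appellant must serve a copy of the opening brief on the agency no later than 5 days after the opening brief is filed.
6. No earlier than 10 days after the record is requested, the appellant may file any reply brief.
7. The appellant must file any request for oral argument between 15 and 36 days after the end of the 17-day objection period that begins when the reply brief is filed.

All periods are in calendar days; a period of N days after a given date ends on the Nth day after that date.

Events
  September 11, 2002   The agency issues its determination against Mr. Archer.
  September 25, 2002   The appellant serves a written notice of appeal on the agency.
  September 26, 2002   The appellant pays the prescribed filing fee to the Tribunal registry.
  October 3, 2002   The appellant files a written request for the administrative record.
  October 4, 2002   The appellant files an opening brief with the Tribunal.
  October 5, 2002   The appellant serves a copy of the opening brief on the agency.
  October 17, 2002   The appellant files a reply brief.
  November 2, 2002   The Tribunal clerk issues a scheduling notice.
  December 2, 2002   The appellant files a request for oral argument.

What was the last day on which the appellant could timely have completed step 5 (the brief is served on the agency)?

October 9, 2002

Step 5 runs from October 4, 2002, when the opening brief is filed. 5 days after October 4, 2002 is October 9, 2002.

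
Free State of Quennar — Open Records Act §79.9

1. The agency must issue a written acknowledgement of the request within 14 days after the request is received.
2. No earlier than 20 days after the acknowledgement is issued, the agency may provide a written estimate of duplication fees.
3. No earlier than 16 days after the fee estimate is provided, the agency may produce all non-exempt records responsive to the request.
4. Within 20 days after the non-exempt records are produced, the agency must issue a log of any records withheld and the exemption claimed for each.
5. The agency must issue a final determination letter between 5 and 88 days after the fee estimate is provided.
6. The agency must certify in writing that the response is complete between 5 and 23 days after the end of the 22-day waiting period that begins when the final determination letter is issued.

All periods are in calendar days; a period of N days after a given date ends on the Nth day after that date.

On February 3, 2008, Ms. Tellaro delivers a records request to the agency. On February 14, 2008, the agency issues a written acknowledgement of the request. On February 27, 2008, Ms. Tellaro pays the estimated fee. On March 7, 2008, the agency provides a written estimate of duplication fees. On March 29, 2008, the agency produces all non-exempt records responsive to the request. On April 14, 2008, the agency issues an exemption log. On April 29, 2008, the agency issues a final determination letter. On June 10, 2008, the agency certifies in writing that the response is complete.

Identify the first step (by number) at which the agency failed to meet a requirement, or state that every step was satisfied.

Step 1 — counting 14 days from February 3, 2008 (when the request is received) gives a deadline of February 17, 2008; February 14, 2008 is within that limit.
Step 2 — must wait 20 days from February 14, 2008 (when the acknowledgement is issued), so not before March 5, 2008; March 7, 2008 is on or after that date.
Step 3 — must wait 16 days from March 7, 2008 (when the fee estimate is provided), so not before March 23, 2008; March 29, 2008 is on or after that date.
Step 4 — counting 20 days from March 29, 2008 (when the non-exempt records are produced) gives a deadline of April 18, 2008; completed April 14, 2008, before the deadline.
Step 5 — 5 and 88 days from March 7, 2008 (when the fee estimate is provided) are March 12, 2008 and June 3, 2008 respectively; done April 29, 2008, which is between those dates.
Step 6 — 5 and 23 days from May 21, 2008 (end of the 22-day waiting period, which began when the final determination letter is issued on April 29, 2008) are May 26, 2008 and June 13, 2008 respectively; done June 10, 2008, which is between those dates.

None — every step was satisfied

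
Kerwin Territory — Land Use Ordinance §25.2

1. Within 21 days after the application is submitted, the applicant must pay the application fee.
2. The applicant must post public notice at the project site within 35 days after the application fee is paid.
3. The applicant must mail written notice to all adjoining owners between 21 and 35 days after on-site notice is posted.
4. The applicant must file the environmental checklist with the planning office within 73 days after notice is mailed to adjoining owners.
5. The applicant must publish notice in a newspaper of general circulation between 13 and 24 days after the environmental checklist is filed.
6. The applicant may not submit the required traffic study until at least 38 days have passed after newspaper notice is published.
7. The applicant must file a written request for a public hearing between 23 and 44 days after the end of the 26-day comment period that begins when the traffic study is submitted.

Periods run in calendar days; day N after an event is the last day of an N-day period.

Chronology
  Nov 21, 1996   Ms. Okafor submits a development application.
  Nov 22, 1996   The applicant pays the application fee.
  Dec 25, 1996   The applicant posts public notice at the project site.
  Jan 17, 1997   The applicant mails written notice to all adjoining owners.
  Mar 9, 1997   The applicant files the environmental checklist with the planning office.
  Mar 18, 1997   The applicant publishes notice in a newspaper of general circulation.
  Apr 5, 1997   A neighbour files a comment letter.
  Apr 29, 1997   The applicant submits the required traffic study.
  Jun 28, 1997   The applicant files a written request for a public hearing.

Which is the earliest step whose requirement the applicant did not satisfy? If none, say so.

Step 5

Step 1 — counting 21 days from Nov 21, 1996 (when the application is submitted) gives a deadline of Dec 12, 1996; Nov 22, 1996 is within that limit.
Step 2 — counting 35 days from Nov 22, 1996 (when the application fee is paid) gives a deadline of Dec 27, 1996; completed Dec 25, 1996, before the deadline.
Step 3 — 21 and 35 days from Dec 25, 1996 (when on-site notice is posted) are Jan 15, 1997 and Jan 29, 1997 respectively; done Jan 17, 1997 — within the window.
Step 4 — counting 73 days from Jan 17, 1997 (when notice is mailed to adjoining owners) gives a deadline of Mar 31, 1997; completed Mar 9, 1997, before the deadline.
Step 5 — 13 and 24 days from Mar 9, 1997 (when the environmental checklist is filed) are Mar 22, 1997 and Apr 2, 1997 respectively; done Mar 18, 1997 — 4 days before the window opened.
The procedure was therefore not followed at step 5.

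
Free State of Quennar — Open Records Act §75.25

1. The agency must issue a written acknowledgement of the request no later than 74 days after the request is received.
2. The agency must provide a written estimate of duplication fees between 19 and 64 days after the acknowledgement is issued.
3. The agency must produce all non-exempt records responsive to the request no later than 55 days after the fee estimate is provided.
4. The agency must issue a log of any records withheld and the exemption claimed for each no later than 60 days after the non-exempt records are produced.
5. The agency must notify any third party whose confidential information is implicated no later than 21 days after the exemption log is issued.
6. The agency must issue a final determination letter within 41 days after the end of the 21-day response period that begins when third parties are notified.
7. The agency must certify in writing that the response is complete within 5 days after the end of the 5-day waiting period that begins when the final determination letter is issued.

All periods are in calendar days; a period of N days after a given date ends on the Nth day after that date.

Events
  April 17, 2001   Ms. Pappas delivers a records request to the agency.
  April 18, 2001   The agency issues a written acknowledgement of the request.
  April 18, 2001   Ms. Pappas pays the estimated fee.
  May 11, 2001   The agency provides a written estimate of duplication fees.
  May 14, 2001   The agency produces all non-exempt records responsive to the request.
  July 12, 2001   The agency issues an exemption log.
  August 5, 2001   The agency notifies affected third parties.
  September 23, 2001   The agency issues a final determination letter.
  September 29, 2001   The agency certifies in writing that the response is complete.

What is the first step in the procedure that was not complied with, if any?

Step 1: 74 days after April 17, 2001 (when the request is received) is June 30, 2001; completed April 18, 2001, before the deadline.
Step 2: the window is 19–64 days after April 18, 2001 (when the acknowledgement is issued), so May 7, 2001 through June 21, 2001; done May 11, 2001, which is between those dates.
Step 3: 55 days after May 11, 2001 (when the fee estimate is provided) is July 5, 2001; May 14, 2001 is within that limit.
Step 4: 60 days after May 14, 2001 (when the non-exempt records are produced) is July 13, 2001; completed July 12, 2001, before the deadline.
Step 5: 21 days after July 12, 2001 (when the exemption log is issued) is August 2, 2001; not done until August 5, 2001, 3 days after the deadline.
No need to go further; step 5 was not satisfied.

Step 5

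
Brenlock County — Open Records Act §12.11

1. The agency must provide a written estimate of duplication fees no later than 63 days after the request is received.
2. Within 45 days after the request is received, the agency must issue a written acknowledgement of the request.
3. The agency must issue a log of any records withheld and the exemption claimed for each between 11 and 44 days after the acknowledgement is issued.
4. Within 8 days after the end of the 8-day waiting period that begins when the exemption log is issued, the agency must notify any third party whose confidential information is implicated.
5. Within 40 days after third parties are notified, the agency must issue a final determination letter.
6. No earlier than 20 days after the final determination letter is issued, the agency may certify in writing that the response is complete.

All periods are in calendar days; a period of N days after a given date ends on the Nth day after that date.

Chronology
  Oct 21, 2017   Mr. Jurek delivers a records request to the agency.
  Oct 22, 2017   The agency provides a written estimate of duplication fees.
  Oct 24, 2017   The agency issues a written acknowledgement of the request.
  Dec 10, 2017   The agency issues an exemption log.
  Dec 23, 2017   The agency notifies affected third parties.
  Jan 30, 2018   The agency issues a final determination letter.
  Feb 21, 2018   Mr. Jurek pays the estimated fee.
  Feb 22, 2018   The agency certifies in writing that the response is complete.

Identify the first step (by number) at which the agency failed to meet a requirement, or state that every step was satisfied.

Step 3

Step 1: 63 days after Oct 21, 2017 (when the request is received) is Dec 23, 2017; completed Oct 22, 2017, before the deadline.
Step 2: 45 days after Oct 21, 2017 (when the request is received) is Dec 5, 2017; Oct 24, 2017 is within that limit.
Step 3: the window is 11–44 days after Oct 24, 2017 (when the acknowledgement is issued), so Nov 4, 2017 through Dec 7, 2017; Dec 10, 2017 is 3 days past the end of the window.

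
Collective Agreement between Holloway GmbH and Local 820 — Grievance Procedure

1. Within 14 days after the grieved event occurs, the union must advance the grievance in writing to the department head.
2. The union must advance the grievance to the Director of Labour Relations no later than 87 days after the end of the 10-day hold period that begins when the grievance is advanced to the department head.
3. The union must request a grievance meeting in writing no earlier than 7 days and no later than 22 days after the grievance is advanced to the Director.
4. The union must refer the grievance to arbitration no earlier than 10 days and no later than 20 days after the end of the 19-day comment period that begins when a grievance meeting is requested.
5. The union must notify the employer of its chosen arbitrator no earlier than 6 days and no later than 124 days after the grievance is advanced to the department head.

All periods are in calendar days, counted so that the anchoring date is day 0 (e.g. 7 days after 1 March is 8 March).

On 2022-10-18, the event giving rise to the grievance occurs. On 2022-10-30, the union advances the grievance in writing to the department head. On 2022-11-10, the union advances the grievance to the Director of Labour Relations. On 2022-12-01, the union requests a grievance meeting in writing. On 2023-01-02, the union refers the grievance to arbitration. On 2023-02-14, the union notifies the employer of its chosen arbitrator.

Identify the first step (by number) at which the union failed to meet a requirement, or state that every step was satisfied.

(1) due by 2022-10-18 + 14 days = 2022-11-01; 2022-10-30 is within that limit.
(2) due by 2022-11-09 + 87 days = 2023-02-04; done 2022-11-10 — timely.
(3) the permitted window runs from 2022-11-10 + 7 = 2022-11-17 to 2022-11-10 + 22 = 2022-12-02; done 2022-12-01 — within the window.
(4) the permitted window runs from 2022-12-20 + 10 = 2022-12-30 to 2022-12-20 + 20 = 2023-01-09; done 2023-01-02 — within the window.
(5) the permitted window runs from 2022-10-30 + 6 = 2022-11-05 to 2022-10-30 + 124 = 2023-03-03; 2023-02-14 falls inside that range.

None — every step was satisfied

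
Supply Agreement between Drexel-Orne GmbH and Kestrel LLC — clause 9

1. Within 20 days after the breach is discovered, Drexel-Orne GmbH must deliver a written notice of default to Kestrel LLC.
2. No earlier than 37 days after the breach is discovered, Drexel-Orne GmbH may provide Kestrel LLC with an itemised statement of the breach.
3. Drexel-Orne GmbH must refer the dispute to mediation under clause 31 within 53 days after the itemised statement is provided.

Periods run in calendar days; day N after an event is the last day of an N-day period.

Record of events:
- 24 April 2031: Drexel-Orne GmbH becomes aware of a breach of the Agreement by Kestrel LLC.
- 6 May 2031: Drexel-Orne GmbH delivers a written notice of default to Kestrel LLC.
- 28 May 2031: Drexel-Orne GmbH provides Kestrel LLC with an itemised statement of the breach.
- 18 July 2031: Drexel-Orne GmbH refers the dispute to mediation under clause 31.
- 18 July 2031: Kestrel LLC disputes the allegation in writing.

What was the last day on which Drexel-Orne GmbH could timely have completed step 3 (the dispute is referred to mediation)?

Step 3 runs from 28 May 2031, when the itemised statement is provided. 53 days after 28 May 2031 is 20 July 2031.

20 July 2031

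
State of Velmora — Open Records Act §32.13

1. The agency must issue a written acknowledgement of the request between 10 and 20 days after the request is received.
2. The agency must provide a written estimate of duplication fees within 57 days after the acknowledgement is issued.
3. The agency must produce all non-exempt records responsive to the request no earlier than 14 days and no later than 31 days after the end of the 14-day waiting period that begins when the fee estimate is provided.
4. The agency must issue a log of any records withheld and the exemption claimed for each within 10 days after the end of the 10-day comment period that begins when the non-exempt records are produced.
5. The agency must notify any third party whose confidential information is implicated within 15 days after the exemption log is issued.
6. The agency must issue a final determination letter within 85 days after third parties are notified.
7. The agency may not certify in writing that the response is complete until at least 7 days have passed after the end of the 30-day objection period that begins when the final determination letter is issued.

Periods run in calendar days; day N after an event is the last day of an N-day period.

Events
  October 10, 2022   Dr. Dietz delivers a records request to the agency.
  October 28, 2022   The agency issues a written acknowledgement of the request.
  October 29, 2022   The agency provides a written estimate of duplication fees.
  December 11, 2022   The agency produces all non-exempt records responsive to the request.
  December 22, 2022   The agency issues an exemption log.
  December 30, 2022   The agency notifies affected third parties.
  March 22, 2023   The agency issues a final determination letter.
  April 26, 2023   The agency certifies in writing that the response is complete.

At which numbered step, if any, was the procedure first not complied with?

(1) the permitted window runs from October 10, 2022 + 10 = October 20, 2022 to October 10, 2022 + 20 = October 30, 2022; done October 28, 2022, which is between those dates.
(2) due by October 28, 2022 + 57 days = December 24, 2022; done October 29, 2022 — timely.
(3) the permitted window runs from November 12, 2022 + 14 = November 26, 2022 to November 12, 2022 + 31 = December 13, 2022; done December 11, 2022, which is between those dates.
(4) due by December 21, 2022 + 10 days = December 31, 2022; completed December 22, 2022, before the deadline.
(5) due by December 22, 2022 + 15 days = January 6, 2023; done December 30, 2022 — timely.
(6) due by December 30, 2022 + 85 days = March 25, 2023; done March 22, 2023 — timely.
(7) permitted from April 21, 2023 + 7 days = April 28, 2023 onward; April 26, 2023 is 2 days before the earliest permitted date.

Step 7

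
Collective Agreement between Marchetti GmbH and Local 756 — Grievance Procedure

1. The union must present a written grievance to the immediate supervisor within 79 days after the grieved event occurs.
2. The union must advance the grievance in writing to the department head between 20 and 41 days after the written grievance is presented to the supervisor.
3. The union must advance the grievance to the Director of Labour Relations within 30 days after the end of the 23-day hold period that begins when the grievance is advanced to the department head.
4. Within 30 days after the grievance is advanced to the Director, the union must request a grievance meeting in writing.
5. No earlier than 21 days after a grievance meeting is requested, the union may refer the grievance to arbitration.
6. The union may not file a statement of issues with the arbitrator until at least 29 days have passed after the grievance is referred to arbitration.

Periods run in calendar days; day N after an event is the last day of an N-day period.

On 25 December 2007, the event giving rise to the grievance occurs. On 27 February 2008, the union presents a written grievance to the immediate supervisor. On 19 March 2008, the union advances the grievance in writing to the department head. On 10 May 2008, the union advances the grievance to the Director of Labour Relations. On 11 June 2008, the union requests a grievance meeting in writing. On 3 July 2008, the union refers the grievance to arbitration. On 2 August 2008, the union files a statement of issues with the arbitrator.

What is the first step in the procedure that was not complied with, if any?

(1) due by 25 December 2007 + 79 days = 13 March 2008; completed 27 February 2008, before the deadline.
(2) the permitted window runs from 27 February 2008 + 20 = 18 March 2008 to 27 February 2008 + 41 = 8 April 2008; done 19 March 2008 — within the window.
(3) due by 11 April 2008 + 30 days = 11 May 2008; done 10 May 2008 — timely.
(4) due by 10 May 2008 + 30 days = 9 June 2008; not done until 11 June 2008, 2 days after the deadline.
No need to go further; step 4 was not satisfied.

Step 4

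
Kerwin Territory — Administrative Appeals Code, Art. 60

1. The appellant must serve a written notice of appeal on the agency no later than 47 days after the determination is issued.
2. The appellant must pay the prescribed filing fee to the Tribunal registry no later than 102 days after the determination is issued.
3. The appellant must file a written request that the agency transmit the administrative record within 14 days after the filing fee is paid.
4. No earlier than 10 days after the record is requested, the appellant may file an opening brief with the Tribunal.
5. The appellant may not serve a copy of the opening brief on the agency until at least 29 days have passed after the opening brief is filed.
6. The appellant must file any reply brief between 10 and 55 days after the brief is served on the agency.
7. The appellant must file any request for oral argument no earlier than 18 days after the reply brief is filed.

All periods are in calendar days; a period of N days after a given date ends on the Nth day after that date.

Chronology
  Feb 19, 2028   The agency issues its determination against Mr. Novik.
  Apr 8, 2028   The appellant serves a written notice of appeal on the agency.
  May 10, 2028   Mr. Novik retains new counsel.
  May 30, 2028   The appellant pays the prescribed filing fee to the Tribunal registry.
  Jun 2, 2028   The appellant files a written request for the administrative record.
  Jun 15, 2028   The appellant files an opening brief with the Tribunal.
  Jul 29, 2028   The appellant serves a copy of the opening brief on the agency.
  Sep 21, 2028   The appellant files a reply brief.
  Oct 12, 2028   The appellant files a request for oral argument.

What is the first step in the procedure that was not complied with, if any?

Step 1

(1) due by Feb 19, 2028 + 47 days = Apr 6, 2028; Apr 8, 2028 misses that deadline by 2 days.
No need to go further; step 1 was not satisfied.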